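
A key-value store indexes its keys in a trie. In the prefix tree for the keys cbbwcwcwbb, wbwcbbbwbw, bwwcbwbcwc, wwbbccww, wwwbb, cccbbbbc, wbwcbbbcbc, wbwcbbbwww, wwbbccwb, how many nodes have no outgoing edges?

Leaves are exactly the stored words that no other stored word extends.
Those words: "bwwcbwbcwc", "cbbwcwcwbb", "cccbbbbc", "wbwcbbbcbc", "wbwcbbbwbw", "wbwcbbbwww", "wwbbccwb", "wwbbccww", "wwwbb"
Leaf count: 9

9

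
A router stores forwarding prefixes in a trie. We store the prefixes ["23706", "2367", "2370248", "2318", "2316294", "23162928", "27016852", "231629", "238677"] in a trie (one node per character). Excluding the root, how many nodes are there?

29

Trace insertions, counting only characters that open a new branch:
  "23706" → 5 new (2, 3, 7, 0, 6)
  "2367" → prefix "23" already present; 2 new (6, 7)
  "2370248" → prefix "2370" already present; 3 new (2, 4, 8)
  "2318" → prefix "23" already present; 2 new (1, 8)
  "2316294" → prefix "231" already present; 4 new (6, 2, 9, 4)
  "23162928" → prefix "231629" already present; 2 new (2, 8)
  "27016852" → prefix "2" already present; 7 new (7, 0, 1, 6, 8, 5, 2)
  "231629" → prefix "231629" already present; 0 new (none)
  "238677" → prefix "23" already present; 4 new (8, 6, 7, 7)
Total nodes = 5 + 2 + 3 + 2 + 4 + 2 + 7 + 0 + 4 = 29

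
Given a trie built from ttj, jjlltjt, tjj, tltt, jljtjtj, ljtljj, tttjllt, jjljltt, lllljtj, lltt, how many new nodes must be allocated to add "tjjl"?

1

The longest prefix of "tjjl" already in the trie is "tjj" (length 3).
Each of the 1 remaining characters creates one node.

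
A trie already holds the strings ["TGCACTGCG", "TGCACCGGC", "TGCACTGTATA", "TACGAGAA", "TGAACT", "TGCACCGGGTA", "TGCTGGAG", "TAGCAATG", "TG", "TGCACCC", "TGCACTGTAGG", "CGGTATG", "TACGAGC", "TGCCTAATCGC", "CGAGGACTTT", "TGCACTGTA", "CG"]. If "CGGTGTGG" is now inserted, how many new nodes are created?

4

"CGGT" is already a path in the trie; the remaining "GTGG" must be added.
New nodes needed: |"CGGTGTGG"| − 4 = 8 − 4 = 4.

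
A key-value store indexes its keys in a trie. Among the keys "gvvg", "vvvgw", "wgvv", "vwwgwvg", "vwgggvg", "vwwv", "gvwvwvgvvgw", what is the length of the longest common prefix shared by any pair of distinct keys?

3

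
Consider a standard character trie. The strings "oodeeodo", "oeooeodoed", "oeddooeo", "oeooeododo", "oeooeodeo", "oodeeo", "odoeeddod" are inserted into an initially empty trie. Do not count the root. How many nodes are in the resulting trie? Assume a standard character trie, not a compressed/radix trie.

35

Trie structure (* marks end of a word):
(root)
└─ o
   ├─ d
   │  └─ o
   │     └─ e
   │        └─ e
   │           └─ d
   │              └─ d
   │                 └─ o
   │                    └─ d *
   ├─ e
   │  ├─ d
   │  │  └─ d
   │  │     └─ o
   │  │        └─ o
   │  │           └─ e
   │  │              └─ o *
   │  └─ o
   │     └─ o
   │        └─ e
   │           └─ o
   │              └─ d
   │                 ├─ e
   │                 │  └─ o *
   │                 └─ o
   │                    ├─ d
   │                    │  └─ o *
   │                    └─ e
   │                       └─ d *
   └─ o
      └─ d
         └─ e
            └─ e
               └─ o *
                  └─ d
                     └─ o *
Counting every labelled node above: 35.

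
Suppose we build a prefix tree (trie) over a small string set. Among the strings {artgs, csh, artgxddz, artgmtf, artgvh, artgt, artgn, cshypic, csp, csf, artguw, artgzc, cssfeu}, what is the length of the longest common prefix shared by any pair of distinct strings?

The deepest shared node is where two words last agree before diverging.
"artgmtf" and "artgn" agree on "artg" (4 characters) before diverging; nothing deeper is shared.
Longest shared-prefix length: 4

4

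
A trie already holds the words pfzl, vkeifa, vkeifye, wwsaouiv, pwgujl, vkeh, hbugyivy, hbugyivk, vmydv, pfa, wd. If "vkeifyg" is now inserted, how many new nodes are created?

1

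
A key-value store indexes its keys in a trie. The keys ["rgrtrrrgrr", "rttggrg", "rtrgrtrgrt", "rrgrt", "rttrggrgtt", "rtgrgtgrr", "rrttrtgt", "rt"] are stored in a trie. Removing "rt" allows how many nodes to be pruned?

0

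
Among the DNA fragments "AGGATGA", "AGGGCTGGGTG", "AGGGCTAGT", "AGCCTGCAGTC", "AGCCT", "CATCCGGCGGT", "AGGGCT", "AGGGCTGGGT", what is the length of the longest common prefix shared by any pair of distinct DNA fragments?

10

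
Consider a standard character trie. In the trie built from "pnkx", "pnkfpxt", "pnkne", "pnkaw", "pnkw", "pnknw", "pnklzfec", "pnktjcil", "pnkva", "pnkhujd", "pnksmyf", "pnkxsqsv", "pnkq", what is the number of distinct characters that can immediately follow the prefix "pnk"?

11

The children of the "pnk" node are the distinct next characters among strings starting with "pnk".
Characters that immediately follow "pnk" among the stored strings: {a, f, h, l, n, q, s, t, v, w, x}.
That node has 11 child edges.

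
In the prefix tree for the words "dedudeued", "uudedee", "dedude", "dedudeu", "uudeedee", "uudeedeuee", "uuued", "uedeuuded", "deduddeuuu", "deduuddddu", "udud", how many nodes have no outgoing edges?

9

A leaf is a node with no children — equivalently, the end of a word that is not a proper prefix of any other stored word.
Those words: "deduddeuuu", "dedudeued", "deduuddddu", "udud", "uedeuuded", "uudedee", "uudeedee", "uudeedeuee", "uuued"
Leaf count: 9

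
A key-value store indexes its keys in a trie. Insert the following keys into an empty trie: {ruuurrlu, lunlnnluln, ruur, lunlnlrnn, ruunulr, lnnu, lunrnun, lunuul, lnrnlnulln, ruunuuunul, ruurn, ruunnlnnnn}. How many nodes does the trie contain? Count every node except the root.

Count nodes per top-level branch (shared prefixes stored once):
  'l'-branch (lnnu, lnrnlnulln, lunlnlrnn, lunlnnluln, lunrnun, lunuul): 32 nodes
  'r'-branch (ruunnlnnnn, ruunulr, ruunuuunul, ruur, ruurn, ruuurrlu): 25 nodes
Sum: 57

57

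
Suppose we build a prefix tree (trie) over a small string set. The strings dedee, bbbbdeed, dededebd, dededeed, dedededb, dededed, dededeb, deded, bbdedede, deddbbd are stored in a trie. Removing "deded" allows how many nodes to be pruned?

Walk "deded" from the leaf back toward the root, removing each node that no remaining word uses.
Every node on "deded" is still needed (e.g. by "dededebd"), so nothing is freed.
Nodes removed: 0

0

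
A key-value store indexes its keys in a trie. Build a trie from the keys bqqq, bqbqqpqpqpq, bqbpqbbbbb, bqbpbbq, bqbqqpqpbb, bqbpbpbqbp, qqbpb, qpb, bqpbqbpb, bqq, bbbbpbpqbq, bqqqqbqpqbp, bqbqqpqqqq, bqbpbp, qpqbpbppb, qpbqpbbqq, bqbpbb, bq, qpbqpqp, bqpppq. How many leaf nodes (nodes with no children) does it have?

14

Leaves are exactly the stored words that no other stored word extends.
Those words: "bbbbpbpqbq", "bqbpbbq", "bqbpbpbqbp", "bqbpqbbbbb", "bqbqqpqpbb", "bqbqqpqpqpq", "bqbqqpqqqq", "bqpbqbpb", "bqpppq", "bqqqqbqpqbp", "qpbqpbbqq", "qpbqpqp", "qpqbpbppb", "qqbpb"
Leaf count: 14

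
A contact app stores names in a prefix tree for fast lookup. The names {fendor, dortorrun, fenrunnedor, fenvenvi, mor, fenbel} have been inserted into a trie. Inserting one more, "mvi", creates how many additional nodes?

"m" is already a path in the trie; the remaining "vi" must be added.
New nodes needed: |"mvi"| − 1 = 3 − 1 = 2.

2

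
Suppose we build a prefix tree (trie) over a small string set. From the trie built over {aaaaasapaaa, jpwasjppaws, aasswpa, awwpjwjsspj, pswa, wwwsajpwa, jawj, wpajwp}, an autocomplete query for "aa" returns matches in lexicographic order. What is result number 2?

DFS of the "aa" subtree visits, in order: "aaaaasapaaa", "aasswpa"
Position 2: aasswpa

aasswpa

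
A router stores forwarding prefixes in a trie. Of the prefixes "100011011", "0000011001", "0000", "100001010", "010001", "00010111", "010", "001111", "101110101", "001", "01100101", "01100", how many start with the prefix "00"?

5

Walk to "00"; the words in its subtree are exactly those with that prefix.
Words under "00": 0000, 0000011001, 00010111, 001, 001111
Count: 5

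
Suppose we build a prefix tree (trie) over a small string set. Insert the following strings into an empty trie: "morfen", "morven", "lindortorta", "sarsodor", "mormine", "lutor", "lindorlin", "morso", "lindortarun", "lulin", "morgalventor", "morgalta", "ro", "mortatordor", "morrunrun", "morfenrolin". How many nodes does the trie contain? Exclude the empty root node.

80

Insert word by word; a character creates a node only if that edge doesn't already exist:
  "morfen" → 6 new (m, o, r, f, e, n)
  "morven" → prefix "mor" already present; 3 new (v, e, n)
  "lindortorta" → 11 new (l, i, n, d, o, r, t, o, r, t, a)
  "sarsodor" → 8 new (s, a, r, s, o, d, o, r)
  "mormine" → prefix "mor" already present; 4 new (m, i, n, e)
  "lutor" → prefix "l" already present; 4 new (u, t, o, r)
  "lindorlin" → prefix "lindor" already present; 3 new (l, i, n)
  "morso" → prefix "mor" already present; 2 new (s, o)
  "lindortarun" → prefix "lindort" already present; 4 new (a, r, u, n)
  "lulin" → prefix "lu" already present; 3 new (l, i, n)
  "morgalventor" → prefix "mor" already present; 9 new (g, a, l, v, e, n, t, o, r)
  "morgalta" → prefix "morgal" already present; 2 new (t, a)
  "ro" → 2 new (r, o)
  "mortatordor" → prefix "mor" already present; 8 new (t, a, t, o, r, d, o, r)
  "morrunrun" → prefix "mor" already present; 6 new (r, u, n, r, u, n)
  "morfenrolin" → prefix "morfen" already present; 5 new (r, o, l, i, n)
Total nodes = 6 + 3 + 11 + 8 + 4 + 4 + 3 + 2 + 4 + 3 + 9 + 2 + 2 + 8 + 6 + 5 = 80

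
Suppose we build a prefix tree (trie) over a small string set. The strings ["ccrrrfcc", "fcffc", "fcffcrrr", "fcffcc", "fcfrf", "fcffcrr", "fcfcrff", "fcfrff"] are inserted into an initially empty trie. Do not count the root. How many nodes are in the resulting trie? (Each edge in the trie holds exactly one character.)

Count nodes per top-level branch (shared prefixes stored once):
  'c'-branch (ccrrrfcc): 8 nodes
  'f'-branch (fcfcrff, fcffc, fcffcc, fcffcrr, fcffcrrr, fcfrf, fcfrff): 16 nodes
Sum: 24

24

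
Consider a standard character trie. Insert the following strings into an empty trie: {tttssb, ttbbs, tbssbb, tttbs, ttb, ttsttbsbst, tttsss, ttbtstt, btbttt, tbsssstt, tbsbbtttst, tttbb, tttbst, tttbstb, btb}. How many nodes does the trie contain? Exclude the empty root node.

49

Insert word by word; a character creates a node only if that edge doesn't already exist:
  "tttssb" → 6 new (t, t, t, s, s, b)
  "ttbbs" → prefix "tt" already present; 3 new (b, b, s)
  "tbssbb" → prefix "t" already present; 5 new (b, s, s, b, b)
  "tttbs" → prefix "ttt" already present; 2 new (b, s)
  "ttb" → prefix "ttb" already present; 0 new (none)
  "ttsttbsbst" → prefix "tt" already present; 8 new (s, t, t, b, s, b, s, t)
  "tttsss" → prefix "tttss" already present; 1 new (s)
  "ttbtstt" → prefix "ttb" already present; 4 new (t, s, t, t)
  "btbttt" → 6 new (b, t, b, t, t, t)
  "tbsssstt" → prefix "tbss" already present; 4 new (s, s, t, t)
  "tbsbbtttst" → prefix "tbs" already present; 7 new (b, b, t, t, t, s, t)
  "tttbb" → prefix "tttb" already present; 1 new (b)
  "tttbst" → prefix "tttbs" already present; 1 new (t)
  "tttbstb" → prefix "tttbst" already present; 1 new (b)
  "btb" → prefix "btb" already present; 0 new (none)
Total nodes = 6 + 3 + 5 + 2 + 0 + 8 + 1 + 4 + 6 + 4 + 7 + 1 + 1 + 1 + 0 = 49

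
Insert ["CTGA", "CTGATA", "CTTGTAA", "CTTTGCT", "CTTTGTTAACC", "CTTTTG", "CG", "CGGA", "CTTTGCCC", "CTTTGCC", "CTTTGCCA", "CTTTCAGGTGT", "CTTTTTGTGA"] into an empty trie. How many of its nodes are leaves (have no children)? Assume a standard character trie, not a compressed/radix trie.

A leaf is a node with no children — equivalently, the end of a word that is not a proper prefix of any other stored word.
Those words: "CGGA", "CTGATA", "CTTGTAA", "CTTTCAGGTGT", "CTTTGCCA", "CTTTGCCC", "CTTTGCT", "CTTTGTTAACC", "CTTTTG", "CTTTTTGTGA"
Leaf count: 10

10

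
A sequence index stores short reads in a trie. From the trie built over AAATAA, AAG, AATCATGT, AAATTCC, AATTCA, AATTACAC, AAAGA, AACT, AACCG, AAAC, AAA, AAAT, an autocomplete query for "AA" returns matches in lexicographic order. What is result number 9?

AAG

DFS of the "AA" subtree visits, in order: "AAA", "AAAC", "AAAGA", "AAAT", "AAATAA", "AAATTCC", "AACCG", "AACT", "AAG", "AATCATGT", "AATTACAC", "AATTCA"
The 9th is AAG.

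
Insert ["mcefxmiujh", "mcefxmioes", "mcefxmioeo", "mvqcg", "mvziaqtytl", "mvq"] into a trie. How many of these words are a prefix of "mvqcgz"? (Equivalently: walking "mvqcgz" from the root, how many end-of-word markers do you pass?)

Traverse "mvqcgz" character by character; count nodes along the way that are marked as word ends.
Prefixes of the query that are stored words: "mvq", "mvqcg"
Count: 2

2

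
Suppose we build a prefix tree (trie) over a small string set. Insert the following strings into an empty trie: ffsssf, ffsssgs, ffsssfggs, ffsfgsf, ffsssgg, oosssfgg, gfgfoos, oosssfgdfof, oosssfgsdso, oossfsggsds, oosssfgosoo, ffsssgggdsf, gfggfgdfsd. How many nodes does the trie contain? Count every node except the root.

Trace insertions, counting only characters that open a new branch:
  "ffsssf" → 6 new (f, f, s, s, s, f)
  "ffsssgs" → prefix "ffsss" already present; 2 new (g, s)
  "ffsssfggs" → prefix "ffsssf" already present; 3 new (g, g, s)
  "ffsfgsf" → prefix "ffs" already present; 4 new (f, g, s, f)
  "ffsssgg" → prefix "ffsssg" already present; 1 new (g)
  "oosssfgg" → 8 new (o, o, s, s, s, f, g, g)
  "gfgfoos" → 7 new (g, f, g, f, o, o, s)
  "oosssfgdfof" → prefix "oosssfg" already present; 4 new (d, f, o, f)
  "oosssfgsdso" → prefix "oosssfg" already present; 4 new (s, d, s, o)
  "oossfsggsds" → prefix "ooss" already present; 7 new (f, s, g, g, s, d, s)
  "oosssfgosoo" → prefix "oosssfg" already present; 4 new (o, s, o, o)
  "ffsssgggdsf" → prefix "ffsssgg" already present; 4 new (g, d, s, f)
  "gfggfgdfsd" → prefix "gfg" already present; 7 new (g, f, g, d, f, s, d)
Total nodes = 6 + 2 + 3 + 4 + 1 + 8 + 7 + 4 + 4 + 7 + 4 + 4 + 7 = 61

61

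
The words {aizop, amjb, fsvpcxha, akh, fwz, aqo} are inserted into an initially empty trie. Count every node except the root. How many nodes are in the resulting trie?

22

Insert word by word; a character creates a node only if that edge doesn't already exist:
  "aizop" → 5 new (a, i, z, o, p)
  "amjb" → prefix "a" already present; 3 new (m, j, b)
  "fsvpcxha" → 8 new (f, s, v, p, c, x, h, a)
  "akh" → prefix "a" already present; 2 new (k, h)
  "fwz" → prefix "f" already present; 2 new (w, z)
  "aqo" → prefix "a" already present; 2 new (q, o)
Total nodes = 5 + 3 + 8 + 2 + 2 + 2 = 22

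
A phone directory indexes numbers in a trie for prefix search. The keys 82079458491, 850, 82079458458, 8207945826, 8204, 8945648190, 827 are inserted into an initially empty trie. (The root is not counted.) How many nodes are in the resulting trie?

28

Trie structure (* marks end of a word):
(root)
└─ 8
   ├─ 2
   │  ├─ 0
   │  │  ├─ 4 *
   │  │  └─ 7
   │  │     └─ 9
   │  │        └─ 4
   │  │           └─ 5
   │  │              └─ 8
   │  │                 ├─ 2
   │  │                 │  └─ 6 *
   │  │                 └─ 4
   │  │                    ├─ 5
   │  │                    │  └─ 8 *
   │  │                    └─ 9
   │  │                       └─ 1 *
   │  └─ 7 *
   ├─ 5
   │  └─ 0 *
   └─ 9
      └─ 4
         └─ 5
            └─ 6
               └─ 4
                  └─ 8
                     └─ 1
                        └─ 9
                           └─ 0 *
Counting every labelled node above: 28.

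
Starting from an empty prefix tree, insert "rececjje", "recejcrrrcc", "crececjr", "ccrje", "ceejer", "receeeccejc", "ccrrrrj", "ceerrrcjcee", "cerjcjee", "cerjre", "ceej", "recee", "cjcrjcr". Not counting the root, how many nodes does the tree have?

65

Trace insertions, counting only characters that open a new branch:
  "rececjje" → 8 new (r, e, c, e, c, j, j, e)
  "recejcrrrcc" → prefix "rece" already present; 7 new (j, c, r, r, r, c, c)
  "crececjr" → 8 new (c, r, e, c, e, c, j, r)
  "ccrje" → prefix "c" already present; 4 new (c, r, j, e)
  "ceejer" → prefix "c" already present; 5 new (e, e, j, e, r)
  "receeeccejc" → prefix "rece" already present; 7 new (e, e, c, c, e, j, c)
  "ccrrrrj" → prefix "ccr" already present; 4 new (r, r, r, j)
  "ceerrrcjcee" → prefix "cee" already present; 8 new (r, r, r, c, j, c, e, e)
  "cerjcjee" → prefix "ce" already present; 6 new (r, j, c, j, e, e)
  "cerjre" → prefix "cerj" already present; 2 new (r, e)
  "ceej" → prefix "ceej" already present; 0 new (none)
  "recee" → prefix "recee" already present; 0 new (none)
  "cjcrjcr" → prefix "c" already present; 6 new (j, c, r, j, c, r)
Total nodes = 8 + 7 + 8 + 4 + 5 + 7 + 4 + 8 + 6 + 2 + 0 + 0 + 6 = 65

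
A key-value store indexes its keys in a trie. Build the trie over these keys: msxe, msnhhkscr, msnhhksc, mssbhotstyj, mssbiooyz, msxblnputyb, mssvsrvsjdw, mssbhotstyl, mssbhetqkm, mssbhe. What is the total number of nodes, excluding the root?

Insert word by word; a character creates a node only if that edge doesn't already exist:
  "msxe" → 4 new (m, s, x, e)
  "msnhhkscr" → prefix "ms" already present; 7 new (n, h, h, k, s, c, r)
  "msnhhksc" → prefix "msnhhksc" already present; 0 new (none)
  "mssbhotstyj" → prefix "ms" already present; 9 new (s, b, h, o, t, s, t, y, j)
  "mssbiooyz" → prefix "mssb" already present; 5 new (i, o, o, y, z)
  "msxblnputyb" → prefix "msx" already present; 8 new (b, l, n, p, u, t, y, b)
  "mssvsrvsjdw" → prefix "mss" already present; 8 new (v, s, r, v, s, j, d, w)
  "mssbhotstyl" → prefix "mssbhotsty" already present; 1 new (l)
  "mssbhetqkm" → prefix "mssbh" already present; 5 new (e, t, q, k, m)
  "mssbhe" → prefix "mssbhe" already present; 0 new (none)
Total nodes = 4 + 7 + 0 + 9 + 5 + 8 + 8 + 1 + 5 + 0 = 47

47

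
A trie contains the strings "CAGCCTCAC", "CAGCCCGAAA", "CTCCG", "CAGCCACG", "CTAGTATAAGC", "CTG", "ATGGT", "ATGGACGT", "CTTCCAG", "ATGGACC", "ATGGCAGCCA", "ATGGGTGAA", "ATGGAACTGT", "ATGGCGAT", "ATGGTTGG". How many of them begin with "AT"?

8

Filter for entries beginning with "AT":
Matches: "ATGGAACTGT", "ATGGACC", "ATGGACGT", "ATGGCAGCCA", "ATGGCGAT", "ATGGGTGAA", "ATGGT", "ATGGTTGG"
Count: 8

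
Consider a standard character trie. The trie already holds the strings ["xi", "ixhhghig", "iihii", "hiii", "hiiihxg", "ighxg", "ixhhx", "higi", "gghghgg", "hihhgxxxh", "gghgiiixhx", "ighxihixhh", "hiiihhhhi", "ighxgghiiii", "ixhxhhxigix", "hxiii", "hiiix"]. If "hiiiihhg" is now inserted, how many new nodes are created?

4

Walking "hiiiihhg" from the root, the first 4 characters ("hiii") follow existing edges; "i" is the first miss.
Each of the 4 remaining characters creates one node.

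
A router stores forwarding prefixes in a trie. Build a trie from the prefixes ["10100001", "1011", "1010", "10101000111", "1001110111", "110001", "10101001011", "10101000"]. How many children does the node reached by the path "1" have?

The children of the "1" node are the distinct next characters among strings starting with "1".
Distinct next characters after "1": 0, 1.
That node has 2 child edges.

2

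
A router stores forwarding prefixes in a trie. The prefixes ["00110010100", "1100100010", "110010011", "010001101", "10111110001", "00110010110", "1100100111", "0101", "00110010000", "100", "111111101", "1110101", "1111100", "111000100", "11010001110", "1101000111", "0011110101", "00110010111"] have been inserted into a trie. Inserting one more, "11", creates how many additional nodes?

"11" is already a full path in the trie; only an end-marker is added.
No new nodes are needed: 0.

0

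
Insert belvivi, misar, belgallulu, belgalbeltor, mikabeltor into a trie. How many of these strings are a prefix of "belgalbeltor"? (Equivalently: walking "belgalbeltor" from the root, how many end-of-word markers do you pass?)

Traverse "belgalbeltor" character by character; count nodes along the way that are marked as word ends.
Prefixes of the query that are stored words: "belgalbeltor"
Count: 1

1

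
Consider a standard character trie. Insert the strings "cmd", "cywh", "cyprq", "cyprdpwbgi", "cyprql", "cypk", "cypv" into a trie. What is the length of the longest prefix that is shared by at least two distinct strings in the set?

5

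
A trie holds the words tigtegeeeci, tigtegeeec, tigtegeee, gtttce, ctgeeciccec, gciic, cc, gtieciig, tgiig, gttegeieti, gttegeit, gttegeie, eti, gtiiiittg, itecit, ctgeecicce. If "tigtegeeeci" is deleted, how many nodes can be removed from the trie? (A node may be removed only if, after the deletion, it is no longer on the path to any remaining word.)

1

A node on "tigtegeeeci"'s path can go only if nothing else ends at it or branches off below it.
The suffix "i" (1 node) is used only by "tigtegeeeci"; "tigtegeeec" is itself a stored word, so pruning stops there.
Nodes removed: 1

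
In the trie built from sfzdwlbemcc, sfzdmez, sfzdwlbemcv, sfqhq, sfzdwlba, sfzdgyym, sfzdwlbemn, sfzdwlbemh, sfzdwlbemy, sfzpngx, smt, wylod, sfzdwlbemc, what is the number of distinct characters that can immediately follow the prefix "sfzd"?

3

Walk "sfzd" from the root, arriving at one node.
Distinct next characters after "sfzd": g, m, w.
That node has 3 child edges.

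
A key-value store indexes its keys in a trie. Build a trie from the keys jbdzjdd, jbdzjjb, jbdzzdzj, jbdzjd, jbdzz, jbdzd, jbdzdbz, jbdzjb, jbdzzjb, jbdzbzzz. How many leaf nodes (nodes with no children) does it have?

7

Leaves are exactly the stored words that no other stored word extends.
Those words: "jbdzbzzz", "jbdzdbz", "jbdzjb", "jbdzjdd", "jbdzjjb", "jbdzzdzj", "jbdzzjb"
Leaf count: 7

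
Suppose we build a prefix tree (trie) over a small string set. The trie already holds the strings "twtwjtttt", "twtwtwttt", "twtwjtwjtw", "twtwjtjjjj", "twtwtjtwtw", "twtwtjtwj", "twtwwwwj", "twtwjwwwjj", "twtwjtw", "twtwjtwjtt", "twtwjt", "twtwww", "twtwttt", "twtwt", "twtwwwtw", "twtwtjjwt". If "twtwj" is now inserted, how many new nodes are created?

0

Every character of "twtwj" already lies on an existing path (it is a prefix of some stored word).
No new nodes are needed: 0.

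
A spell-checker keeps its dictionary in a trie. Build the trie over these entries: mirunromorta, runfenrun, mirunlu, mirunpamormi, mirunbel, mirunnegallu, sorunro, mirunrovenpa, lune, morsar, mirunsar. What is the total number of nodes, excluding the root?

64

Count nodes per top-level branch (shared prefixes stored once):
  'l'-branch (lune): 4 nodes
  'm'-branch (mirunbel, mirunlu, mirunnegallu, mirunpamormi, mirunromorta, mirunrovenpa, mirunsar, morsar): 44 nodes
  'r'-branch (runfenrun): 9 nodes
  's'-branch (sorunro): 7 nodes
Sum: 64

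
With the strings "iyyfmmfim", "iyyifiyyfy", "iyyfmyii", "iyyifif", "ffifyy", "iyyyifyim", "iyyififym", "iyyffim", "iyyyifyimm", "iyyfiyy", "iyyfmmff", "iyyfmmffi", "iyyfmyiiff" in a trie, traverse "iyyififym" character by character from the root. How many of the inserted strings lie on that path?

2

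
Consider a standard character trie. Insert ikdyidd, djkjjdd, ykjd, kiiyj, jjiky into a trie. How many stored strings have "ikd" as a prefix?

1

Traverse to the node for "ikd", then collect every word in that subtree.
Matches: "ikdyidd"
Count: 1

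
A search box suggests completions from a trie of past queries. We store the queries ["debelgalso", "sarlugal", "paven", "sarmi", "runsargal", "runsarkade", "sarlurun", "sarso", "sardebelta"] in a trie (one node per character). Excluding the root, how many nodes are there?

Trace insertions, counting only characters that open a new branch:
  "debelgalso" → 10 new (d, e, b, e, l, g, a, l, s, o)
  "sarlugal" → 8 new (s, a, r, l, u, g, a, l)
  "paven" → 5 new (p, a, v, e, n)
  "sarmi" → prefix "sar" already present; 2 new (m, i)
  "runsargal" → 9 new (r, u, n, s, a, r, g, a, l)
  "runsarkade" → prefix "runsar" already present; 4 new (k, a, d, e)
  "sarlurun" → prefix "sarlu" already present; 3 new (r, u, n)
  "sarso" → prefix "sar" already present; 2 new (s, o)
  "sardebelta" → prefix "sar" already present; 7 new (d, e, b, e, l, t, a)
Total nodes = 10 + 8 + 5 + 2 + 9 + 4 + 3 + 2 + 7 = 50

50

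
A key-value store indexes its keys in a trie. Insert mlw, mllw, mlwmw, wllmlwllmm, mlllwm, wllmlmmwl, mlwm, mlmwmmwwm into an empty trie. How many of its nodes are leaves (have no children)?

A leaf is a node with no children — equivalently, the end of a word that is not a proper prefix of any other stored word.
Those words: "mlllwm", "mllw", "mlmwmmwwm", "mlwmw", "wllmlmmwl", "wllmlwllmm"
Leaf count: 6

6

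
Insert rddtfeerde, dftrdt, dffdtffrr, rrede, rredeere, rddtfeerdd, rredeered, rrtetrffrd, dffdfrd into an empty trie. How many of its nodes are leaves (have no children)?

Leaves are exactly the stored words that no other stored word extends.
Those words: "dffdfrd", "dffdtffrr", "dftrdt", "rddtfeerdd", "rddtfeerde", "rredeered", "rrtetrffrd"
Leaf count: 7

7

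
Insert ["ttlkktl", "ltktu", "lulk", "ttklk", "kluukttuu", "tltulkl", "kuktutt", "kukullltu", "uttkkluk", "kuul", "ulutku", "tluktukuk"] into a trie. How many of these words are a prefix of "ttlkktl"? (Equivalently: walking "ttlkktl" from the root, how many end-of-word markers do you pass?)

Traverse "ttlkktl" character by character; count nodes along the way that are marked as word ends.
Prefixes of the query that are stored words: "ttlkktl"
Count: 1

1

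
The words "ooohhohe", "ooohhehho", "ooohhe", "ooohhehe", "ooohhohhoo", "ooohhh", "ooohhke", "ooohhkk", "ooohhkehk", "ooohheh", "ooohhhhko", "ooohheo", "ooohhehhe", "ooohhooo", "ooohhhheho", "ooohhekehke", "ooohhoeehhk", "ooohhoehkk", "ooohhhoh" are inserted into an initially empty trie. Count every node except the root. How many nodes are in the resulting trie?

47

Trace insertions, counting only characters that open a new branch:
  "ooohhohe" → 8 new (o, o, o, h, h, o, h, e)
  "ooohhehho" → prefix "ooohh" already present; 4 new (e, h, h, o)
  "ooohhe" → prefix "ooohhe" already present; 0 new (none)
  "ooohhehe" → prefix "ooohheh" already present; 1 new (e)
  "ooohhohhoo" → prefix "ooohhoh" already present; 3 new (h, o, o)
  "ooohhh" → prefix "ooohh" already present; 1 new (h)
  "ooohhke" → prefix "ooohh" already present; 2 new (k, e)
  "ooohhkk" → prefix "ooohhk" already present; 1 new (k)
  "ooohhkehk" → prefix "ooohhke" already present; 2 new (h, k)
  "ooohheh" → prefix "ooohheh" already present; 0 new (none)
  "ooohhhhko" → prefix "ooohhh" already present; 3 new (h, k, o)
  "ooohheo" → prefix "ooohhe" already present; 1 new (o)
  "ooohhehhe" → prefix "ooohhehh" already present; 1 new (e)
  "ooohhooo" → prefix "ooohho" already present; 2 new (o, o)
  "ooohhhheho" → prefix "ooohhhh" already present; 3 new (e, h, o)
  "ooohhekehke" → prefix "ooohhe" already present; 5 new (k, e, h, k, e)
  "ooohhoeehhk" → prefix "ooohho" already present; 5 new (e, e, h, h, k)
  "ooohhoehkk" → prefix "ooohhoe" already present; 3 new (h, k, k)
  "ooohhhoh" → prefix "ooohhh" already present; 2 new (o, h)
Total nodes = 8 + 4 + 0 + 1 + 3 + 1 + 2 + 1 + 2 + 0 + 3 + 1 + 1 + 2 + 3 + 5 + 5 + 3 + 2 = 47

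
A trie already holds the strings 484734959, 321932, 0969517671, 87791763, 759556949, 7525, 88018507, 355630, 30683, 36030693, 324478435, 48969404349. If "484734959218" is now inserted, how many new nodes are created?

Walking "484734959218" from the root, the first 9 characters ("484734959") follow existing edges; "2" is the first miss.
Each of the 3 remaining characters creates one node.

3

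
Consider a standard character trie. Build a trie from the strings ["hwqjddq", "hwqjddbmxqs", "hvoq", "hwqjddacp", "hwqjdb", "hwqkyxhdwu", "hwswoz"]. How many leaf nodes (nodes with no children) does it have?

7

A leaf is a node with no children — equivalently, the end of a word that is not a proper prefix of any other stored word.
Those words: "hvoq", "hwqjdb", "hwqjddacp", "hwqjddbmxqs", "hwqjddq", "hwqkyxhdwu", "hwswoz"
Leaf count: 7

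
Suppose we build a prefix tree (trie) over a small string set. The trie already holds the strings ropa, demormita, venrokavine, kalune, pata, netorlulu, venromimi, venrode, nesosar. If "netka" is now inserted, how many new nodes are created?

2

The longest prefix of "netka" already in the trie is "net" (length 3).
So 5 − 3 = 2 new nodes.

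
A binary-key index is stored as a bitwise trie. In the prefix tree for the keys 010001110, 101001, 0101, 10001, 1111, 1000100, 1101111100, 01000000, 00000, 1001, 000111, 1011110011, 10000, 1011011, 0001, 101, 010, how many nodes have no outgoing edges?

Leaves are exactly the stored words that no other stored word extends.
Those words: "00000", "000111", "01000000", "010001110", "0101", "10000", "1000100", "1001", "101001", "1011011", "1011110011", "1101111100", "1111"
Leaf count: 13

13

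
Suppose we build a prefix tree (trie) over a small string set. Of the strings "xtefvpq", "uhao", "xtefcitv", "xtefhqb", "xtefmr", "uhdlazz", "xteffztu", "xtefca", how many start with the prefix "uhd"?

Traverse to the node for "uhd", then collect every word in that subtree.
Matches: "uhdlazz"
Count: 1

1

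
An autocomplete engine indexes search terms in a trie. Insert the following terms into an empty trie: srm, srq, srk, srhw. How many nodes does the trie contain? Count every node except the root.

7

For each word, the new-node count is its length minus the longest prefix already in the trie:
  "srm" → 3 new (s, r, m)
  "srq" → prefix "sr" already present; 1 new (q)
  "srk" → prefix "sr" already present; 1 new (k)
  "srhw" → prefix "sr" already present; 2 new (h, w)
Total nodes = 3 + 1 + 1 + 2 = 7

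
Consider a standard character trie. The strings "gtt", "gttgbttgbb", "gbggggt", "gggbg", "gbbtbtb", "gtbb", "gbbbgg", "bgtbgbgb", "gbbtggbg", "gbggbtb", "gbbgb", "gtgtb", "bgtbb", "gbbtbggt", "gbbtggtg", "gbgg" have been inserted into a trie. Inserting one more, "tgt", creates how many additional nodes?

"tgt" shares no prefix with any stored word, so all 3 characters open new nodes.
3 − 0 = 3 new nodes.

3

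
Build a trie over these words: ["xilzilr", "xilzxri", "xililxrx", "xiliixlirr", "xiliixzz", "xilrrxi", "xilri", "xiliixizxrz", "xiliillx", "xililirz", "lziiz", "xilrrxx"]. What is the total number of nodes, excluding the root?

45

Trace insertions, counting only characters that open a new branch:
  "xilzilr" → 7 new (x, i, l, z, i, l, r)
  "xilzxri" → prefix "xilz" already present; 3 new (x, r, i)
  "xililxrx" → prefix "xil" already present; 5 new (i, l, x, r, x)
  "xiliixlirr" → prefix "xili" already present; 6 new (i, x, l, i, r, r)
  "xiliixzz" → prefix "xiliix" already present; 2 new (z, z)
  "xilrrxi" → prefix "xil" already present; 4 new (r, r, x, i)
  "xilri" → prefix "xilr" already present; 1 new (i)
  "xiliixizxrz" → prefix "xiliix" already present; 5 new (i, z, x, r, z)
  "xiliillx" → prefix "xilii" already present; 3 new (l, l, x)
  "xililirz" → prefix "xilil" already present; 3 new (i, r, z)
  "lziiz" → 5 new (l, z, i, i, z)
  "xilrrxx" → prefix "xilrrx" already present; 1 new (x)
Total nodes = 7 + 3 + 5 + 6 + 2 + 4 + 1 + 5 + 3 + 3 + 5 + 1 = 45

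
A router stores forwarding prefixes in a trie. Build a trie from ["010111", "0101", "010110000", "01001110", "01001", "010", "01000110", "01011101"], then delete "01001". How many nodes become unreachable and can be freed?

A node on "01001"'s path can go only if nothing else ends at it or branches off below it.
Every node on "01001" is still needed (e.g. by "01001110"), so nothing is freed.
Nodes removed: 0

0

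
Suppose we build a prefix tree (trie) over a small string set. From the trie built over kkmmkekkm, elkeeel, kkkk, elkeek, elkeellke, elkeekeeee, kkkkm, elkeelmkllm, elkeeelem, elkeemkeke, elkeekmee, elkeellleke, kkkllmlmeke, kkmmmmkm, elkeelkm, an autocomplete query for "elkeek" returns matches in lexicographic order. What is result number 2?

elkeekeeee

Words with prefix "elkeek", in lexicographic order: "elkeek", "elkeekeeee", "elkeekmee"
Position 2: elkeekeeee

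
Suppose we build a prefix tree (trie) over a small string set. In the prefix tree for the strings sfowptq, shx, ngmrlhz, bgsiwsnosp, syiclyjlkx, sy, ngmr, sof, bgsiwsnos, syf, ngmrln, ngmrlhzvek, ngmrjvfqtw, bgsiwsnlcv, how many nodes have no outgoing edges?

Leaves are exactly the stored words that no other stored word extends.
Those words: "bgsiwsnlcv", "bgsiwsnosp", "ngmrjvfqtw", "ngmrlhzvek", "ngmrln", "sfowptq", "shx", "sof", "syf", "syiclyjlkx"
Leaf count: 10

10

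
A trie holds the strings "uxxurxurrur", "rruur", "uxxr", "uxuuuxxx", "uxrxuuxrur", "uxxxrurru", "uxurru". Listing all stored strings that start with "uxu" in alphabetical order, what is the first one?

Words with prefix "uxu", in lexicographic order: "uxurru", "uxuuuxxx"
Position 1: uxurru

uxurru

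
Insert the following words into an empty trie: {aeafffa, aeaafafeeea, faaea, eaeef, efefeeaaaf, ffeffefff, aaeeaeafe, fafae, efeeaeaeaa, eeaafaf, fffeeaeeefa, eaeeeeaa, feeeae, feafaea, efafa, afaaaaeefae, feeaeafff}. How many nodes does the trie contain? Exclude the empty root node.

For each word, the new-node count is its length minus the longest prefix already in the trie:
  "aeafffa" → 7 new (a, e, a, f, f, f, a)
  "aeaafafeeea" → prefix "aea" already present; 8 new (a, f, a, f, e, e, e, a)
  "faaea" → 5 new (f, a, a, e, a)
  "eaeef" → 5 new (e, a, e, e, f)
  "efefeeaaaf" → prefix "e" already present; 9 new (f, e, f, e, e, a, a, a, f)
  "ffeffefff" → prefix "f" already present; 8 new (f, e, f, f, e, f, f, f)
  "aaeeaeafe" → prefix "a" already present; 8 new (a, e, e, a, e, a, f, e)
  "fafae" → prefix "fa" already present; 3 new (f, a, e)
  "efeeaeaeaa" → prefix "efe" already present; 7 new (e, a, e, a, e, a, a)
  "eeaafaf" → prefix "e" already present; 6 new (e, a, a, f, a, f)
  "fffeeaeeefa" → prefix "ff" already present; 9 new (f, e, e, a, e, e, e, f, a)
  "eaeeeeaa" → prefix "eaee" already present; 4 new (e, e, a, a)
  "feeeae" → prefix "f" already present; 5 new (e, e, e, a, e)
  "feafaea" → prefix "fe" already present; 5 new (a, f, a, e, a)
  "efafa" → prefix "ef" already present; 3 new (a, f, a)
  "afaaaaeefae" → prefix "a" already present; 10 new (f, a, a, a, a, e, e, f, a, e)
  "feeaeafff" → prefix "fee" already present; 6 new (a, e, a, f, f, f)
Total nodes = 7 + 8 + 5 + 5 + 9 + 8 + 8 + 3 + 7 + 6 + 9 + 4 + 5 + 5 + 3 + 10 + 6 = 108

108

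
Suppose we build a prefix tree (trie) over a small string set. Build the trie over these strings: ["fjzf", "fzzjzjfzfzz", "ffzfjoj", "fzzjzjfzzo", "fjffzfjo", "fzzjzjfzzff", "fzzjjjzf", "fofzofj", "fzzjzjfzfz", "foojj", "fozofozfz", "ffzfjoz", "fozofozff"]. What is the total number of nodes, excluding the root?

Count nodes per top-level branch (shared prefixes stored once):
  'f'-branch (ffzfjoj, ffzfjoz, fjffzfjo, fjzf, fofzofj, foojj, fozofozff, fozofozfz, fzzjjjzf, fzzjzjfzfz, fzzjzjfzfzz, fzzjzjfzzff, fzzjzjfzzo): 52 nodes
Sum: 52

52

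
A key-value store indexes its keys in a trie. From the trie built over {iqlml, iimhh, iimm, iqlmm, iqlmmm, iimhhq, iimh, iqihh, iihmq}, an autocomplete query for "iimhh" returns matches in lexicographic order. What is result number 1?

iimhh

Filter for "iimhh…" and sort: "iimhh", "iimhhq"
The 1st is iimhh.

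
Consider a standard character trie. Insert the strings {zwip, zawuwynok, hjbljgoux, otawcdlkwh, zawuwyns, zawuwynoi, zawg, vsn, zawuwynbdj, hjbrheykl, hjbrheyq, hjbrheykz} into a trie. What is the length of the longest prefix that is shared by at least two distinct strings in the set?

The deepest shared node is where two words last agree before diverging.
"hjbrheykl" and "hjbrheykz" agree on "hjbrheyk" (8 characters) before diverging; nothing deeper is shared.
Longest shared-prefix length: 8

8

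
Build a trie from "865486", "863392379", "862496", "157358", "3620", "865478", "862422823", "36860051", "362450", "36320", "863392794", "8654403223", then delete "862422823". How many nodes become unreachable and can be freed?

After clearing the end-marker at "862422823", prune upward until reaching a node still needed by another word.
The suffix "22823" (5 nodes) is used only by "862422823"; the node for "8624" still has the child "9", so pruning stops there.
Nodes removed: 5

5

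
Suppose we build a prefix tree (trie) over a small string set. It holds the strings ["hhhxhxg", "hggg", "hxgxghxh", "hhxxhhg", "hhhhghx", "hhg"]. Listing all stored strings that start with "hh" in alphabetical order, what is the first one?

DFS of the "hh" subtree visits, in order: "hhg", "hhhhghx", "hhhxhxg", "hhxxhhg"
Position 1: hhg

hhg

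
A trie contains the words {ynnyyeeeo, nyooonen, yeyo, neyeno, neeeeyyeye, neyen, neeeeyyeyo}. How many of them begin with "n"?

5

Traverse to the node for "n", then collect every word in that subtree.
Words under "n": neeeeyyeye, neeeeyyeyo, neyen, neyeno, nyooonen
Count: 5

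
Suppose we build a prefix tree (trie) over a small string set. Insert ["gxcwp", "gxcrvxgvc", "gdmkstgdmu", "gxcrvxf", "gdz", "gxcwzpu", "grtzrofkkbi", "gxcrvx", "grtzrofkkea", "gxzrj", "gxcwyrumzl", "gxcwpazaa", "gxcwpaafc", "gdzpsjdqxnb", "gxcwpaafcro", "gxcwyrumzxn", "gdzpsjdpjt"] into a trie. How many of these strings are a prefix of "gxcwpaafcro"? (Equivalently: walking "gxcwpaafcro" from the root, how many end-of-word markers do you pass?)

3

Check each prefix of "gxcwpaafcro" against the stored set — each match is an end-marker on the path.
Prefixes of the query that are stored words: "gxcwp", "gxcwpaafc", "gxcwpaafcro"
Count: 3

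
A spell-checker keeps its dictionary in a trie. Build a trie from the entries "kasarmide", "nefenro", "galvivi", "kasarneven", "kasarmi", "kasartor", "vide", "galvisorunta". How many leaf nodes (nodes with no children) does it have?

Leaves are exactly the stored words that no other stored word extends.
Those words: "galvisorunta", "galvivi", "kasarmide", "kasarneven", "kasartor", "nefenro", "vide"
Leaf count: 7

7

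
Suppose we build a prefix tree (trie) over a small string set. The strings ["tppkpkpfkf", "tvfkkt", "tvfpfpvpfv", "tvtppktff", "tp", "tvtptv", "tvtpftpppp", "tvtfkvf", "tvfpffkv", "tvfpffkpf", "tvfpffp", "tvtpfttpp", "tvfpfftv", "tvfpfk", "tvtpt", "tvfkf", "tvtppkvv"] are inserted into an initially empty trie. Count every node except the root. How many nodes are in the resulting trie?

Trace insertions, counting only characters that open a new branch:
  "tppkpkpfkf" → 10 new (t, p, p, k, p, k, p, f, k, f)
  "tvfkkt" → prefix "t" already present; 5 new (v, f, k, k, t)
  "tvfpfpvpfv" → prefix "tvf" already present; 7 new (p, f, p, v, p, f, v)
  "tvtppktff" → prefix "tv" already present; 7 new (t, p, p, k, t, f, f)
  "tp" → prefix "tp" already present; 0 new (none)
  "tvtptv" → prefix "tvtp" already present; 2 new (t, v)
  "tvtpftpppp" → prefix "tvtp" already present; 6 new (f, t, p, p, p, p)
  "tvtfkvf" → prefix "tvt" already present; 4 new (f, k, v, f)
  "tvfpffkv" → prefix "tvfpf" already present; 3 new (f, k, v)
  "tvfpffkpf" → prefix "tvfpffk" already present; 2 new (p, f)
  "tvfpffp" → prefix "tvfpff" already present; 1 new (p)
  "tvtpfttpp" → prefix "tvtpft" already present; 3 new (t, p, p)
  "tvfpfftv" → prefix "tvfpff" already present; 2 new (t, v)
  "tvfpfk" → prefix "tvfpf" already present; 1 new (k)
  "tvtpt" → prefix "tvtpt" already present; 0 new (none)
  "tvfkf" → prefix "tvfk" already present; 1 new (f)
  "tvtppkvv" → prefix "tvtppk" already present; 2 new (v, v)
Total nodes = 10 + 5 + 7 + 7 + 0 + 2 + 6 + 4 + 3 + 2 + 1 + 3 + 2 + 1 + 0 + 1 + 2 = 56

56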